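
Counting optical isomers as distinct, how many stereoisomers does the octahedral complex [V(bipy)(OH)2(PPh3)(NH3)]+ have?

6

An octahedron has six vertices in three trans pairs; every non-trans pair is cis.
Each bipy is bidentate and must span two cis positions.
Systematic placement gives 4 geometric isomers: OH cis (3 arrangements, 2 chiral); OH trans.
Of these, 2 lack any improper symmetry element and so occur as enantiomeric pairs, giving 4 + 2 = 6 stereoisomers in total.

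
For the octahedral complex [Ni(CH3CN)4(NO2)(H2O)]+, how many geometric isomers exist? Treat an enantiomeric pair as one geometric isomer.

In an octahedral complex each vertex has one trans partner and four cis neighbours.
The distinct arrangements are (2 in all): NO2 and H2O mutually trans; NO2 and H2O mutually cis.

2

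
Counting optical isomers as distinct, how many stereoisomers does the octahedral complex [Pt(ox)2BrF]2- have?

In an octahedral complex each vertex has one trans partner and four cis neighbours.
Each ox is bidentate and must span two cis positions.
There are 2 geometric isomers: Br and F mutually trans; Br and F mutually cis (chiral).
One of these lacks any improper symmetry element and so occurs as an enantiomeric pair, giving 2 + 1 = 3 stereoisomers in total.

3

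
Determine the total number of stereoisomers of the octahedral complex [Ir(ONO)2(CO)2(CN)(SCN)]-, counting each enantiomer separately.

The six octahedral sites form three mutually perpendicular trans pairs.
Working through the distinct placements yields 6 geometric isomers: ONO cis, CO cis (3 arrangements, 2 chiral); ONO trans, CO cis; ONO cis, CO trans; ONO trans, CO trans.
Of these, 2 lack any improper symmetry element and so occur as enantiomeric pairs, giving 6 + 2 = 8 stereoisomers in total.

8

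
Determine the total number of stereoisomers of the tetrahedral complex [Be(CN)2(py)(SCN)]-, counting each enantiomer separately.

1

All four vertices of a tetrahedron are equivalent and mutually adjacent, so cis/trans isomerism cannot arise.
Only one geometric arrangement is possible.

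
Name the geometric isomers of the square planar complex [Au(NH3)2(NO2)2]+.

Working through the distinct placements yields 2 geometric isomers: NH3 cis; NH3 trans.

cis and trans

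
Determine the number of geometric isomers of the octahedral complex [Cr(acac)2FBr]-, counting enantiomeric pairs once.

The six octahedral sites form three mutually perpendicular trans pairs.
Each acac is bidentate and must span two cis positions.
There are 2 geometric isomers: F and Br mutually trans; F and Br mutually cis (chiral).

2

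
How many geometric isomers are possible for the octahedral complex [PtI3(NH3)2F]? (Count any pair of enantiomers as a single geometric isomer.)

The six octahedral sites form three mutually perpendicular trans pairs.
Systematic placement gives 3 geometric isomers: I mer, NH3 trans; I fac, NH3 cis; I mer, NH3 cis.

3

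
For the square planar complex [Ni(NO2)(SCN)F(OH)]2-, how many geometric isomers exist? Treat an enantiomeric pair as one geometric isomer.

3

In a square planar complex each vertex has one trans partner and two cis neighbours.
Systematic placement gives 3 geometric isomers: (F/OH trans, NO2/SCN trans); (F/SCN trans, NO2/OH trans); (F/NO2 trans, OH/SCN trans).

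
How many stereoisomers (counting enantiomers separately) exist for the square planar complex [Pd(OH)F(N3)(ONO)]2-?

The distinct arrangements are (3 in all): (F/OH trans, N3/ONO trans); (F/ONO trans, N3/OH trans); (F/N3 trans, OH/ONO trans).
Each arrangement has an internal mirror plane or centre of symmetry, so none is chiral.

3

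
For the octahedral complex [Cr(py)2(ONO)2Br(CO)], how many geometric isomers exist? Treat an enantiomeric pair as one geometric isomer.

The six octahedral sites form three mutually perpendicular trans pairs.
Working through the distinct placements yields 6 geometric isomers: py trans, ONO trans; py cis, ONO cis (3 arrangements, 2 chiral); py trans, ONO cis; py cis, ONO trans.

6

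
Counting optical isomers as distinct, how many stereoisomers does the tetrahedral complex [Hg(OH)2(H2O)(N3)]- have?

1

In a tetrahedral complex all four positions are equivalent and every pair of ligands is adjacent — there is no cis/trans distinction.
Only one geometric arrangement is possible.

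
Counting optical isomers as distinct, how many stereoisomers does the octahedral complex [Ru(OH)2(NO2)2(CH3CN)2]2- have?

There are 5 geometric isomers: OH trans, NO2 trans, CH3CN trans; OH cis, NO2 cis, CH3CN trans; OH trans, NO2 cis, CH3CN cis; OH cis, NO2 cis, CH3CN cis (chiral); OH cis, NO2 trans, CH3CN cis.
One of these lacks any improper symmetry element and so occurs as an enantiomeric pair, giving 5 + 1 = 6 stereoisomers in total.

6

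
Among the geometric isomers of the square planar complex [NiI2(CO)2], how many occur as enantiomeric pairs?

0

In a square planar complex each vertex has one trans partner and two cis neighbours.
The distinct arrangements are (2 in all): I cis; I trans.
Each arrangement has an internal mirror plane or centre of symmetry, so none is chiral.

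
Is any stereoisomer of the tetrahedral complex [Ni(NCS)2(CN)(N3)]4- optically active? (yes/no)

no

In a tetrahedral complex all four positions are equivalent and every pair of ligands is adjacent — there is no cis/trans distinction.
Only one geometric arrangement is possible.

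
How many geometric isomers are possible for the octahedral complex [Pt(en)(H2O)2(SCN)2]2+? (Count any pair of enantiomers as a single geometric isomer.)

An octahedron has six vertices in three trans pairs; every non-trans pair is cis.
Each en is bidentate and must span two cis positions.
Working through the distinct placements yields 3 geometric isomers: H2O trans, SCN cis; H2O cis, SCN cis (chiral); H2O cis, SCN trans.

3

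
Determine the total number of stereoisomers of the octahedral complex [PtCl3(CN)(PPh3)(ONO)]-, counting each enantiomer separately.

The six octahedral sites form three mutually perpendicular trans pairs.
There are 4 geometric isomers: Cl mer (3 arrangements); Cl fac (chiral).
One of these lacks any improper symmetry element and so occurs as an enantiomeric pair, giving 4 + 1 = 5 stereoisomers in total.

5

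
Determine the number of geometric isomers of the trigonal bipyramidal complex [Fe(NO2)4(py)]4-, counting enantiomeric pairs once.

A trigonal bipyramid has two axial and three equatorial sites, which are chemically inequivalent.
Working through the distinct placements yields 2 geometric isomers: py equatorial; py axial.

2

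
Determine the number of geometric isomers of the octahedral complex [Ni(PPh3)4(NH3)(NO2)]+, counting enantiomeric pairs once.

Working through the distinct placements yields 2 geometric isomers: NH3 and NO2 mutually trans; NH3 and NO2 mutually cis.

2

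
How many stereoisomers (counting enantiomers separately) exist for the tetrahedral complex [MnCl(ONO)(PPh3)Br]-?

2

In a tetrahedral complex all four positions are equivalent and every pair of ligands is adjacent — there is no cis/trans distinction.
Only one geometric arrangement is possible; it has no improper symmetry element, so it exists as a pair of enantiomers (2 stereoisomers).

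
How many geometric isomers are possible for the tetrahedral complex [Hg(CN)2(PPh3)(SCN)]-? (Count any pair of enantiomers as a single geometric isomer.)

In a tetrahedral complex all four positions are equivalent and every pair of ligands is adjacent — there is no cis/trans distinction.
Only one geometric arrangement is possible.

1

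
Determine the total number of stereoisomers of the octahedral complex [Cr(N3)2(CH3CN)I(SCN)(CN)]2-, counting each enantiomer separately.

In an octahedral complex each vertex has one trans partner and four cis neighbours.
Systematic enumeration (placing each ligand type in turn and discarding arrangements equivalent by rotation or reflection) gives 9 geometric isomers.
Of these, 6 lack any improper symmetry element and so occur as enantiomeric pairs, giving 9 + 6 = 15 stereoisomers in total.

15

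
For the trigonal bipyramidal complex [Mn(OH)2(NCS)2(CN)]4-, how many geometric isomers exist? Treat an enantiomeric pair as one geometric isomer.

In a trigonal bipyramid the two axial positions differ from the three equatorial ones.
Placing the ligands in turn and identifying arrangements related by rotation or reflection leaves 5 distinct geometric isomers.

5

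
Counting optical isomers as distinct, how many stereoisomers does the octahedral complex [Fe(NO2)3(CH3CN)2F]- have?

Systematic placement gives 3 geometric isomers: NO2 mer, CH3CN trans; NO2 mer, CH3CN cis; NO2 fac, CH3CN cis.
Each arrangement has an internal mirror plane or centre of symmetry, so none is chiral.

3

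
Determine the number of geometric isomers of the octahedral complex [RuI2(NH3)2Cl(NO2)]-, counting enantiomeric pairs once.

The six octahedral sites form three mutually perpendicular trans pairs.
There are 6 geometric isomers: I cis, NH3 cis (3 arrangements, 2 chiral); I cis, NH3 trans; I trans, NH3 cis; I trans, NH3 trans.

6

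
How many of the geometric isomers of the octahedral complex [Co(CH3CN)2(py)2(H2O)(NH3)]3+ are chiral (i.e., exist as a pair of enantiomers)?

There are 6 geometric isomers: CH3CN trans, py trans; CH3CN trans, py cis; CH3CN cis, py trans; CH3CN cis, py cis (3 arrangements, 2 chiral).
Of these, 2 lack any improper symmetry element and so occur as enantiomeric pairs, giving 6 + 2 = 8 stereoisomers in total.

2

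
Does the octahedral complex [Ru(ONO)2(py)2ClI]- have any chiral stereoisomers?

An octahedron has six vertices in three trans pairs; every non-trans pair is cis.
There are 6 geometric isomers: ONO trans, py trans; ONO cis, py cis (3 arrangements, 2 chiral); ONO cis, py trans; ONO trans, py cis.
Of these, 2 lack any improper symmetry element and so occur as enantiomeric pairs, giving 6 + 2 = 8 stereoisomers in total.

yes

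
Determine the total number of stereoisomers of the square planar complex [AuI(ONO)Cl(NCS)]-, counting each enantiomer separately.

3

In a square planar complex each vertex has one trans partner and two cis neighbours.
Systematic placement gives 3 geometric isomers: (Cl/NCS trans, I/ONO trans); (Cl/ONO trans, I/NCS trans); (Cl/I trans, NCS/ONO trans).
Each arrangement has an internal mirror plane or centre of symmetry, so none is chiral.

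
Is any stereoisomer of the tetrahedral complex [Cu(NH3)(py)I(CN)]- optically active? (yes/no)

yes

In a tetrahedral complex all four positions are equivalent and every pair of ligands is adjacent — there is no cis/trans distinction.
Only one geometric arrangement is possible; it has no improper symmetry element, so it exists as a pair of enantiomers (2 stereoisomers).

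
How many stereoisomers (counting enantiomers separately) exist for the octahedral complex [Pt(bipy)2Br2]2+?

3

An octahedron has six vertices in three trans pairs; every non-trans pair is cis.
Each bipy is bidentate and must span two cis positions.
There are 2 geometric isomers: Br trans; Br cis (chiral).
One of these lacks any improper symmetry element and so occurs as an enantiomeric pair, giving 2 + 1 = 3 stereoisomers in total.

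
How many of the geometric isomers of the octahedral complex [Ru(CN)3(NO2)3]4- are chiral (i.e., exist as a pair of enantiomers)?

An octahedron has six vertices in three trans pairs; every non-trans pair is cis.
Systematic placement gives 2 geometric isomers: CN mer; CN fac.
Each arrangement has an internal mirror plane or centre of symmetry, so none is chiral.

0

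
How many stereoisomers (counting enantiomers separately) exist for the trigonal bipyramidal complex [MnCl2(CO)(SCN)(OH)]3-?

A trigonal bipyramid has two axial and three equatorial sites, which are chemically inequivalent.
Exhaustive case analysis gives 7 geometric isomers.
Of these, 3 lack any improper symmetry element and so occur as enantiomeric pairs, giving 7 + 3 = 10 stereoisomers in total.

10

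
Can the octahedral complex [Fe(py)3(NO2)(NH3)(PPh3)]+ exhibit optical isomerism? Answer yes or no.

yes

In an octahedral complex each vertex has one trans partner and four cis neighbours.
The distinct arrangements are (4 in all): py mer (3 arrangements); py fac (chiral).
One of these lacks any improper symmetry element and so occurs as an enantiomeric pair, giving 4 + 1 = 5 stereoisomers in total.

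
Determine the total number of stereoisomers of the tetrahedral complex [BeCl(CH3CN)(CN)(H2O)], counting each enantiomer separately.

2

In a tetrahedral complex all four positions are equivalent and every pair of ligands is adjacent — there is no cis/trans distinction.
Only one geometric arrangement is possible; it has no improper symmetry element, so it exists as a pair of enantiomers (2 stereoisomers).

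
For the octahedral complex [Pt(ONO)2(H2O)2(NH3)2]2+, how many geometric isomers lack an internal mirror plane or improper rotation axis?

1

An octahedron has six vertices in three trans pairs; every non-trans pair is cis.
Systematic placement gives 5 geometric isomers: ONO trans, H2O trans, NH3 trans; ONO cis, H2O trans, NH3 cis; ONO trans, H2O cis, NH3 cis; ONO cis, H2O cis, NH3 cis (chiral); ONO cis, H2O cis, NH3 trans.
One of these lacks any improper symmetry element and so occurs as an enantiomeric pair, giving 5 + 1 = 6 stereoisomers in total.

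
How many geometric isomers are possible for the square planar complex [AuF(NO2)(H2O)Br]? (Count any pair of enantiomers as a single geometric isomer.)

3

There are 3 geometric isomers: (Br/H2O trans, F/NO2 trans); (Br/NO2 trans, F/H2O trans); (Br/F trans, H2O/NO2 trans).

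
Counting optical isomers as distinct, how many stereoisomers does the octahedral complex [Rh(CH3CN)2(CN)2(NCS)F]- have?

In an octahedral complex each vertex has one trans partner and four cis neighbours.
Systematic placement gives 6 geometric isomers: CH3CN trans, CN trans; CH3CN trans, CN cis; CH3CN cis, CN cis (3 arrangements, 2 chiral); CH3CN cis, CN trans.
Of these, 2 lack any improper symmetry element and so occur as enantiomeric pairs, giving 6 + 2 = 8 stereoisomers in total.

8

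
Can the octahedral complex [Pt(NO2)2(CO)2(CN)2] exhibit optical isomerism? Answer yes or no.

An octahedron has six vertices in three trans pairs; every non-trans pair is cis.
There are 5 geometric isomers: NO2 trans, CO trans, CN trans; NO2 cis, CO cis, CN trans; NO2 trans, CO cis, CN cis; NO2 cis, CO cis, CN cis (chiral); NO2 cis, CO trans, CN cis.
One of these lacks any improper symmetry element and so occurs as an enantiomeric pair, giving 5 + 1 = 6 stereoisomers in total.

yes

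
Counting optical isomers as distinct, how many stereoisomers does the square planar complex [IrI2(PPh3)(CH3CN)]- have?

2

There are 2 geometric isomers: I cis; I trans.
Each arrangement has an internal mirror plane or centre of symmetry, so none is chiral.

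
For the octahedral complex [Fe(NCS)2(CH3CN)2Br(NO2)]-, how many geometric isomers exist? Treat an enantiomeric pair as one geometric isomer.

6

The distinct arrangements are (6 in all): NCS cis, CH3CN cis (3 arrangements, 2 chiral); NCS trans, CH3CN cis; NCS cis, CH3CN trans; NCS trans, CH3CN trans.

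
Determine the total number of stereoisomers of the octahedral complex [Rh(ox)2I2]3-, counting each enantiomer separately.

3

In an octahedral complex each vertex has one trans partner and four cis neighbours.
Each ox is bidentate and must span two cis positions.
Systematic placement gives 2 geometric isomers: I trans; I cis (chiral).
One of these lacks any improper symmetry element and so occurs as an enantiomeric pair, giving 2 + 1 = 3 stereoisomers in total.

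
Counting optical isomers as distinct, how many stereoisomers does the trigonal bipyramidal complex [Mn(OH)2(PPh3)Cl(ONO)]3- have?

A trigonal bipyramid has two axial and three equatorial sites, which are chemically inequivalent.
Exhaustive case analysis gives 7 geometric isomers.
Of these, 3 lack any improper symmetry element and so occur as enantiomeric pairs, giving 7 + 3 = 10 stereoisomers in total.

10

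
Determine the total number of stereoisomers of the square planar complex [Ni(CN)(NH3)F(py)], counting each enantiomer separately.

3

Systematic placement gives 3 geometric isomers: (CN/NH3 trans, F/py trans); (CN/py trans, F/NH3 trans); (CN/F trans, NH3/py trans).
Each arrangement has an internal mirror plane or centre of symmetry, so none is chiral.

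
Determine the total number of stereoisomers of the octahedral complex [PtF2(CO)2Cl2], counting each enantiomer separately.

Working through the distinct placements yields 5 geometric isomers: F trans, CO trans, Cl trans; F cis, CO trans, Cl cis; F trans, CO cis, Cl cis; F cis, CO cis, Cl cis (chiral); F cis, CO cis, Cl trans.
One of these lacks any improper symmetry element and so occurs as an enantiomeric pair, giving 5 + 1 = 6 stereoisomers in total.

6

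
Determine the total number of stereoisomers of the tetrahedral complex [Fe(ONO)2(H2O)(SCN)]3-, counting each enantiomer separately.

1

Only one geometric arrangement is possible.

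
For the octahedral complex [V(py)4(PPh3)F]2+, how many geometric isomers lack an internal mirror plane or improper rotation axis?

Systematic placement gives 2 geometric isomers: PPh3 and F mutually trans; PPh3 and F mutually cis.
Each arrangement has an internal mirror plane or centre of symmetry, so none is chiral.

0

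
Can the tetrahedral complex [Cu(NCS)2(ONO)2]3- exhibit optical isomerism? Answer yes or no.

no

All four vertices of a tetrahedron are equivalent and mutually adjacent, so cis/trans isomerism cannot arise.
Only one geometric arrangement is possible.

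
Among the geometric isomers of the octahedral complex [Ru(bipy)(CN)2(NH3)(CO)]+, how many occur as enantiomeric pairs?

An octahedron has six vertices in three trans pairs; every non-trans pair is cis.
Each bipy is bidentate and must span two cis positions.
Working through the distinct placements yields 4 geometric isomers: CN trans; CN cis (3 arrangements, 2 chiral).
Of these, 2 lack any improper symmetry element and so occur as enantiomeric pairs, giving 4 + 2 = 6 stereoisomers in total.

2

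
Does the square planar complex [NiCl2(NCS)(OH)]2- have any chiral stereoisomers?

no

Systematic placement gives 2 geometric isomers: Cl cis; Cl trans.
Each arrangement has an internal mirror plane or centre of symmetry, so none is chiral.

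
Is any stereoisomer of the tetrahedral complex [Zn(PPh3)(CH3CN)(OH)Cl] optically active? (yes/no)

yes

Only one geometric arrangement is possible; it has no improper symmetry element, so it exists as a pair of enantiomers (2 stereoisomers).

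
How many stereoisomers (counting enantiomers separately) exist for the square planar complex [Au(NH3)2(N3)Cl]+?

Working through the distinct placements yields 2 geometric isomers: NH3 cis; NH3 trans.
Each arrangement has an internal mirror plane or centre of symmetry, so none is chiral.

2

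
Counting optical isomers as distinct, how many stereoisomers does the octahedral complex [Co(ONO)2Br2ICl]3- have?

8

Working through the distinct placements yields 6 geometric isomers: ONO trans, Br trans; ONO cis, Br trans; ONO trans, Br cis; ONO cis, Br cis (3 arrangements, 2 chiral).
Of these, 2 lack any improper symmetry element and so occur as enantiomeric pairs, giving 6 + 2 = 8 stereoisomers in total.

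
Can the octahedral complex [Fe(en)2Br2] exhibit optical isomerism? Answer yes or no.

yes

Each en is bidentate and must span two cis positions.
There are 2 geometric isomers: Br trans; Br cis (chiral).
One of these lacks any improper symmetry element and so occurs as an enantiomeric pair, giving 2 + 1 = 3 stereoisomers in total.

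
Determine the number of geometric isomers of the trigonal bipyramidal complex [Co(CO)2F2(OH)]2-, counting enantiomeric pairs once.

5

In a trigonal bipyramid the two axial positions differ from the three equatorial ones.
Placing the ligands in turn and identifying arrangements related by rotation or reflection leaves 5 distinct geometric isomers.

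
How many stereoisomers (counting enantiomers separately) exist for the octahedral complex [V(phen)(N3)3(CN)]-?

2

The six octahedral sites form three mutually perpendicular trans pairs.
Each phen is bidentate and must span two cis positions.
Systematic placement gives 2 geometric isomers: N3 fac; N3 mer.
Each arrangement has an internal mirror plane or centre of symmetry, so none is chiral.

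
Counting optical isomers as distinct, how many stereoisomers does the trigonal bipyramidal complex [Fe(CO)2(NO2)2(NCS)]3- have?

In a trigonal bipyramid the two axial positions differ from the three equatorial ones.
Placing the ligands in turn and identifying arrangements related by rotation or reflection leaves 5 distinct geometric isomers.
One of these lacks any improper symmetry element and so occurs as an enantiomeric pair, giving 5 + 1 = 6 stereoisomers in total.

6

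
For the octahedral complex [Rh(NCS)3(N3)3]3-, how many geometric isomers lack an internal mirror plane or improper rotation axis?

0

There are 2 geometric isomers: NCS mer; NCS fac.
Each arrangement has an internal mirror plane or centre of symmetry, so none is chiral.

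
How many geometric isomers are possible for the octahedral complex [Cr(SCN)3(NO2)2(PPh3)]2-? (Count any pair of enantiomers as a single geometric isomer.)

The six octahedral sites form three mutually perpendicular trans pairs.
The distinct arrangements are (3 in all): SCN mer, NO2 trans; SCN mer, NO2 cis; SCN fac, NO2 cis.

3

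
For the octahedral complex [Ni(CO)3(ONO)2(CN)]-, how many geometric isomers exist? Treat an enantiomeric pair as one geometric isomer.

The six octahedral sites form three mutually perpendicular trans pairs.
There are 3 geometric isomers: CO mer, ONO trans; CO fac, ONO cis; CO mer, ONO cis.

3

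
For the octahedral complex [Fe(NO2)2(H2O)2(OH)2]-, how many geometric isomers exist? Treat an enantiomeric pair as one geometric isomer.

5

Systematic placement gives 5 geometric isomers: NO2 trans, H2O trans, OH trans; NO2 cis, H2O trans, OH cis; NO2 cis, H2O cis, OH trans; NO2 cis, H2O cis, OH cis (chiral); NO2 trans, H2O cis, OH cis.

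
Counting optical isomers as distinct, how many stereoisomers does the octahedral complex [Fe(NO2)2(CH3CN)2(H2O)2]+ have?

6

The six octahedral sites form three mutually perpendicular trans pairs.
Working through the distinct placements yields 5 geometric isomers: NO2 trans, CH3CN trans, H2O trans; NO2 cis, CH3CN trans, H2O cis; NO2 trans, CH3CN cis, H2O cis; NO2 cis, CH3CN cis, H2O cis (chiral); NO2 cis, CH3CN cis, H2O trans.
One of these lacks any improper symmetry element and so occurs as an enantiomeric pair, giving 5 + 1 = 6 stereoisomers in total.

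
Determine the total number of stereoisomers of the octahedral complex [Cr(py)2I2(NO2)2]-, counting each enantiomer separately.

In an octahedral complex each vertex has one trans partner and four cis neighbours.
Systematic placement gives 5 geometric isomers: py trans, I trans, NO2 trans; py cis, I trans, NO2 cis; py trans, I cis, NO2 cis; py cis, I cis, NO2 cis (chiral); py cis, I cis, NO2 trans.
One of these lacks any improper symmetry element and so occurs as an enantiomeric pair, giving 5 + 1 = 6 stereoisomers in total.

6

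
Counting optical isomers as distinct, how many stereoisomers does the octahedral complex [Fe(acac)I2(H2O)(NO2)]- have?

Each acac is bidentate and must span two cis positions.
The distinct arrangements are (4 in all): I cis (3 arrangements, 2 chiral); I trans.
Of these, 2 lack any improper symmetry element and so occur as enantiomeric pairs, giving 4 + 2 = 6 stereoisomers in total.

6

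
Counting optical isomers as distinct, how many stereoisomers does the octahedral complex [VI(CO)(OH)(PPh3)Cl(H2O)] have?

Placing the ligands in turn and identifying arrangements related by rotation or reflection leaves 15 distinct geometric isomers.
Of these, 15 lack any improper symmetry element and so occur as enantiomeric pairs, giving 15 + 15 = 30 stereoisomers in total.

30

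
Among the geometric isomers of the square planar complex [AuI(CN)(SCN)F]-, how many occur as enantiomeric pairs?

A square has two trans pairs of vertices; adjacent vertices are cis.
The distinct arrangements are (3 in all): (CN/I trans, F/SCN trans); (CN/SCN trans, F/I trans); (CN/F trans, I/SCN trans).
Each arrangement has an internal mirror plane or centre of symmetry, so none is chiral.

0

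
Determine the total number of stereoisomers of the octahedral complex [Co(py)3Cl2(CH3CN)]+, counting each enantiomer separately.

In an octahedral complex each vertex has one trans partner and four cis neighbours.
Systematic placement gives 3 geometric isomers: py mer, Cl cis; py mer, Cl trans; py fac, Cl cis.
Each arrangement has an internal mirror plane or centre of symmetry, so none is chiral.

3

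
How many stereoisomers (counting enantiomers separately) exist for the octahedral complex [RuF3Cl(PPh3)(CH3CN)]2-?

5

There are 4 geometric isomers: F mer (3 arrangements); F fac (chiral).
One of these lacks any improper symmetry element and so occurs as an enantiomeric pair, giving 4 + 1 = 5 stereoisomers in total.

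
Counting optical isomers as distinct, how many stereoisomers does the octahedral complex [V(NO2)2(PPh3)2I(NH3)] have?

8

An octahedron has six vertices in three trans pairs; every non-trans pair is cis.
Working through the distinct placements yields 6 geometric isomers: NO2 trans, PPh3 trans; NO2 cis, PPh3 cis (3 arrangements, 2 chiral); NO2 cis, PPh3 trans; NO2 trans, PPh3 cis.
Of these, 2 lack any improper symmetry element and so occur as enantiomeric pairs, giving 6 + 2 = 8 stereoisomers in total.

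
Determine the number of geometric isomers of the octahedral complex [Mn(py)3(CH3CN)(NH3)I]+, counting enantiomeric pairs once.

The distinct arrangements are (4 in all): py mer (3 arrangements); py fac (chiral).

4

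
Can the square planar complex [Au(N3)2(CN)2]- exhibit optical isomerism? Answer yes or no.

no

In a square planar complex each vertex has one trans partner and two cis neighbours.
Systematic placement gives 2 geometric isomers: N3 cis; N3 trans.
Each arrangement has an internal mirror plane or centre of symmetry, so none is chiral.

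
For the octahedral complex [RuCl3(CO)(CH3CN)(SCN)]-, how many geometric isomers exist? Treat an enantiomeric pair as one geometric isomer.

An octahedron has six vertices in three trans pairs; every non-trans pair is cis.
The distinct arrangements are (4 in all): Cl mer (3 arrangements); Cl fac (chiral).

4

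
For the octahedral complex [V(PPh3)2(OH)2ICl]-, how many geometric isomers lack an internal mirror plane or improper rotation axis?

In an octahedral complex each vertex has one trans partner and four cis neighbours.
The distinct arrangements are (6 in all): PPh3 trans, OH trans; PPh3 cis, OH cis (3 arrangements, 2 chiral); PPh3 trans, OH cis; PPh3 cis, OH trans.
Of these, 2 lack any improper symmetry element and so occur as enantiomeric pairs, giving 6 + 2 = 8 stereoisomers in total.

2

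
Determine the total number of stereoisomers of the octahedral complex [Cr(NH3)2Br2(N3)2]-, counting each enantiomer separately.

An octahedron has six vertices in three trans pairs; every non-trans pair is cis.
Working through the distinct placements yields 5 geometric isomers: NH3 trans, Br trans, N3 trans; NH3 cis, Br trans, N3 cis; NH3 trans, Br cis, N3 cis; NH3 cis, Br cis, N3 cis (chiral); NH3 cis, Br cis, N3 trans.
One of these lacks any improper symmetry element and so occurs as an enantiomeric pair, giving 5 + 1 = 6 stereoisomers in total.

6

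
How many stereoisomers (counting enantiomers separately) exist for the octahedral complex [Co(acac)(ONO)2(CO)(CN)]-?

The six octahedral sites form three mutually perpendicular trans pairs.
Each acac is bidentate and must span two cis positions.
The distinct arrangements are (4 in all): ONO cis (3 arrangements, 2 chiral); ONO trans.
Of these, 2 lack any improper symmetry element and so occur as enantiomeric pairs, giving 4 + 2 = 6 stereoisomers in total.

6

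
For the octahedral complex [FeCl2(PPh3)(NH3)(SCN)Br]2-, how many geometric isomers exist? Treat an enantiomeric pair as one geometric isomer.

9

The six octahedral sites form three mutually perpendicular trans pairs.
Systematic enumeration (placing each ligand type in turn and discarding arrangements equivalent by rotation or reflection) gives 9 geometric isomers.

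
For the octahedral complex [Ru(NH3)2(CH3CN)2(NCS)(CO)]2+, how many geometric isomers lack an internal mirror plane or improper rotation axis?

2

The distinct arrangements are (6 in all): NH3 trans, CH3CN trans; NH3 cis, CH3CN trans; NH3 trans, CH3CN cis; NH3 cis, CH3CN cis (3 arrangements, 2 chiral).
Of these, 2 lack any improper symmetry element and so occur as enantiomeric pairs, giving 6 + 2 = 8 stereoisomers in total.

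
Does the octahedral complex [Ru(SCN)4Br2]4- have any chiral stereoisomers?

There are 2 geometric isomers: Br trans; Br cis.
Each arrangement has an internal mirror plane or centre of symmetry, so none is chiral.

no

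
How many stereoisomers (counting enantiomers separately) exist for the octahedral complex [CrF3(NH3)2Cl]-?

The six octahedral sites form three mutually perpendicular trans pairs.
There are 3 geometric isomers: F mer, NH3 trans; F fac, NH3 cis; F mer, NH3 cis.
Each arrangement has an internal mirror plane or centre of symmetry, so none is chiral.

3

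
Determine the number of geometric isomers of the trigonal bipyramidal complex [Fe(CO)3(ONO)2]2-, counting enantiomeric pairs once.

3

In a trigonal bipyramid the two axial positions differ from the three equatorial ones.
Systematic placement gives 3 geometric isomers: ONO both equatorial; ONO one axial, one equatorial; ONO both axial.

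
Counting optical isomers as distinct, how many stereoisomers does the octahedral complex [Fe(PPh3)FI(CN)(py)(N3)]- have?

In an octahedral complex each vertex has one trans partner and four cis neighbours.
Systematic enumeration (placing each ligand type in turn and discarding arrangements equivalent by rotation or reflection) gives 15 geometric isomers.
Of these, 15 lack any improper symmetry element and so occur as enantiomeric pairs, giving 15 + 15 = 30 stereoisomers in total.

30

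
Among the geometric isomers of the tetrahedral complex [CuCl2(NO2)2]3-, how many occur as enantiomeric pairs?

Only one geometric arrangement is possible.

0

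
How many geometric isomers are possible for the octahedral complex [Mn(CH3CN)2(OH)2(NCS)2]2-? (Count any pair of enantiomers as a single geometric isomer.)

5

An octahedron has six vertices in three trans pairs; every non-trans pair is cis.
The distinct arrangements are (5 in all): CH3CN trans, OH trans, NCS trans; CH3CN trans, OH cis, NCS cis; CH3CN cis, OH trans, NCS cis; CH3CN cis, OH cis, NCS cis (chiral); CH3CN cis, OH cis, NCS trans.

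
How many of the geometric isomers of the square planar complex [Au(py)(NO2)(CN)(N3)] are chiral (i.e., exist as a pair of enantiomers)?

0

A square has two trans pairs of vertices; adjacent vertices are cis.
Systematic placement gives 3 geometric isomers: (CN/NO2 trans, N3/py trans); (CN/py trans, N3/NO2 trans); (CN/N3 trans, NO2/py trans).
Each arrangement has an internal mirror plane or centre of symmetry, so none is chiral.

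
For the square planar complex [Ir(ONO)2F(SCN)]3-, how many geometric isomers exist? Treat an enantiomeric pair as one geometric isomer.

2

A square has two trans pairs of vertices; adjacent vertices are cis.
The distinct arrangements are (2 in all): ONO cis; ONO trans.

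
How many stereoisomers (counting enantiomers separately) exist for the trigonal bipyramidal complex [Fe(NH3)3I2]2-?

3

In a trigonal bipyramid the two axial positions differ from the three equatorial ones.
There are 3 geometric isomers: I both axial; I one axial, one equatorial; I both equatorial.
Each arrangement has an internal mirror plane or centre of symmetry, so none is chiral.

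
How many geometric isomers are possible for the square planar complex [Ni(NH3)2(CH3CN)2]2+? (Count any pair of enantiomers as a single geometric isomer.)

2

A square has two trans pairs of vertices; adjacent vertices are cis.
Systematic placement gives 2 geometric isomers: NH3 cis; NH3 trans.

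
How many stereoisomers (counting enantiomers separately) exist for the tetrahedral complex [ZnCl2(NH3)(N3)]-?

Only one geometric arrangement is possible.

1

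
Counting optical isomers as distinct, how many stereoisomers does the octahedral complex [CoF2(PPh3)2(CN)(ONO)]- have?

8

An octahedron has six vertices in three trans pairs; every non-trans pair is cis.
Systematic placement gives 6 geometric isomers: F cis, PPh3 trans; F cis, PPh3 cis (3 arrangements, 2 chiral); F trans, PPh3 trans; F trans, PPh3 cis.
Of these, 2 lack any improper symmetry element and so occur as enantiomeric pairs, giving 6 + 2 = 8 stereoisomers in total.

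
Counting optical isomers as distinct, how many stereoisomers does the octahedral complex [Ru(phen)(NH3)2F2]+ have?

4

Each phen is bidentate and must span two cis positions.
Working through the distinct placements yields 3 geometric isomers: NH3 cis, F trans; NH3 cis, F cis (chiral); NH3 trans, F cis.
One of these lacks any improper symmetry element and so occurs as an enantiomeric pair, giving 3 + 1 = 4 stereoisomers in total.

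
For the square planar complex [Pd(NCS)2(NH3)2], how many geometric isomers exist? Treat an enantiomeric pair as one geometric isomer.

In a square planar complex each vertex has one trans partner and two cis neighbours.
The distinct arrangements are (2 in all): NCS cis; NCS trans.

2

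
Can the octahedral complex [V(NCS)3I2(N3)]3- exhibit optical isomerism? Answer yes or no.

In an octahedral complex each vertex has one trans partner and four cis neighbours.
The distinct arrangements are (3 in all): NCS mer, I trans; NCS mer, I cis; NCS fac, I cis.
Each arrangement has an internal mirror plane or centre of symmetry, so none is chiral.

no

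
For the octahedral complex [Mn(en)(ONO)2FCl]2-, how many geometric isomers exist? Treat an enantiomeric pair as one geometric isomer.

4

An octahedron has six vertices in three trans pairs; every non-trans pair is cis.
Each en is bidentate and must span two cis positions.
The distinct arrangements are (4 in all): ONO cis (3 arrangements, 2 chiral); ONO trans.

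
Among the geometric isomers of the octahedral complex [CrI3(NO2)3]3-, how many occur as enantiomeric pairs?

0

An octahedron has six vertices in three trans pairs; every non-trans pair is cis.
There are 2 geometric isomers: I mer; I fac.
Each arrangement has an internal mirror plane or centre of symmetry, so none is chiral.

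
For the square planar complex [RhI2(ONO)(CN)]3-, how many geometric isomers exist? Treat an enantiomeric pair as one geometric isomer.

In a square planar complex each vertex has one trans partner and two cis neighbours.
There are 2 geometric isomers: I cis; I trans.

2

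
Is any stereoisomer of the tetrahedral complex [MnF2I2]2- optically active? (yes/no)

In a tetrahedral complex all four positions are equivalent and every pair of ligands is adjacent — there is no cis/trans distinction.
Only one geometric arrangement is possible.

no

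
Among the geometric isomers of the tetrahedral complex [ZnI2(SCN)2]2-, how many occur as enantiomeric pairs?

Only one geometric arrangement is possible.

0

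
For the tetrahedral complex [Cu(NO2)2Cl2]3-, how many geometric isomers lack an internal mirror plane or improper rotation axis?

In a tetrahedral complex all four positions are equivalent and every pair of ligands is adjacent — there is no cis/trans distinction.
Only one geometric arrangement is possible.

0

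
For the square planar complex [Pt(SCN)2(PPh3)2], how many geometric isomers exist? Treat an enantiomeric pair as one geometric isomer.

A square has two trans pairs of vertices; adjacent vertices are cis.
The distinct arrangements are (2 in all): SCN cis; SCN trans.

2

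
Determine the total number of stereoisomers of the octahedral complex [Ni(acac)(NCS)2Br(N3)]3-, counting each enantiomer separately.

6

An octahedron has six vertices in three trans pairs; every non-trans pair is cis.
Each acac is bidentate and must span two cis positions.
There are 4 geometric isomers: NCS cis (3 arrangements, 2 chiral); NCS trans.
Of these, 2 lack any improper symmetry element and so occur as enantiomeric pairs, giving 4 + 2 = 6 stereoisomers in total.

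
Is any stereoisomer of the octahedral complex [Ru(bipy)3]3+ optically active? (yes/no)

An octahedron has six vertices in three trans pairs; every non-trans pair is cis.
Each bipy is bidentate and must span two cis positions.
Only one geometric arrangement is possible; it has no improper symmetry element, so it exists as a pair of enantiomers (2 stereoisomers).

yes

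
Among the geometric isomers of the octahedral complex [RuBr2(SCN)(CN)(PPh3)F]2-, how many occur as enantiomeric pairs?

The six octahedral sites form three mutually perpendicular trans pairs.
Systematic enumeration (placing each ligand type in turn and discarding arrangements equivalent by rotation or reflection) gives 9 geometric isomers.
Of these, 6 lack any improper symmetry element and so occur as enantiomeric pairs, giving 9 + 6 = 15 stereoisomers in total.

6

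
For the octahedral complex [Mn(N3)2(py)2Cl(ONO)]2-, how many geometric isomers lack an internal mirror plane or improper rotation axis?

2

An octahedron has six vertices in three trans pairs; every non-trans pair is cis.
Systematic placement gives 6 geometric isomers: N3 cis, py trans; N3 cis, py cis (3 arrangements, 2 chiral); N3 trans, py trans; N3 trans, py cis.
Of these, 2 lack any improper symmetry element and so occur as enantiomeric pairs, giving 6 + 2 = 8 stereoisomers in total.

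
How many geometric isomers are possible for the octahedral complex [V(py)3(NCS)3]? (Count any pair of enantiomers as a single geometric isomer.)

2

There are 2 geometric isomers: py mer; py fac.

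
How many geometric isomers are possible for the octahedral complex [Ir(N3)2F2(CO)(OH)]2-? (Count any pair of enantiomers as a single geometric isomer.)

6

An octahedron has six vertices in three trans pairs; every non-trans pair is cis.
There are 6 geometric isomers: N3 cis, F cis (3 arrangements, 2 chiral); N3 trans, F cis; N3 cis, F trans; N3 trans, F trans.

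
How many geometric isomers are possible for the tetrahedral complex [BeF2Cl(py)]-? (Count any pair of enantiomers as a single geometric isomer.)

1

All four vertices of a tetrahedron are equivalent and mutually adjacent, so cis/trans isomerism cannot arise.
Only one geometric arrangement is possible.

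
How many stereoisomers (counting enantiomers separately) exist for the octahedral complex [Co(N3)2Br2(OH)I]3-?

The distinct arrangements are (6 in all): N3 cis, Br trans; N3 trans, Br trans; N3 cis, Br cis (3 arrangements, 2 chiral); N3 trans, Br cis.
Of these, 2 lack any improper symmetry element and so occur as enantiomeric pairs, giving 6 + 2 = 8 stereoisomers in total.

8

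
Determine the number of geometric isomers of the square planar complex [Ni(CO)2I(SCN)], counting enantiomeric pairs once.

2

In a square planar complex each vertex has one trans partner and two cis neighbours.
Working through the distinct placements yields 2 geometric isomers: CO cis; CO trans.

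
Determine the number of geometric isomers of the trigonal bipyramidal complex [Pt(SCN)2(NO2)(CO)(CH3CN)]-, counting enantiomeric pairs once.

A trigonal bipyramid has two axial and three equatorial sites, which are chemically inequivalent.
Exhaustive case analysis gives 7 geometric isomers.

7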